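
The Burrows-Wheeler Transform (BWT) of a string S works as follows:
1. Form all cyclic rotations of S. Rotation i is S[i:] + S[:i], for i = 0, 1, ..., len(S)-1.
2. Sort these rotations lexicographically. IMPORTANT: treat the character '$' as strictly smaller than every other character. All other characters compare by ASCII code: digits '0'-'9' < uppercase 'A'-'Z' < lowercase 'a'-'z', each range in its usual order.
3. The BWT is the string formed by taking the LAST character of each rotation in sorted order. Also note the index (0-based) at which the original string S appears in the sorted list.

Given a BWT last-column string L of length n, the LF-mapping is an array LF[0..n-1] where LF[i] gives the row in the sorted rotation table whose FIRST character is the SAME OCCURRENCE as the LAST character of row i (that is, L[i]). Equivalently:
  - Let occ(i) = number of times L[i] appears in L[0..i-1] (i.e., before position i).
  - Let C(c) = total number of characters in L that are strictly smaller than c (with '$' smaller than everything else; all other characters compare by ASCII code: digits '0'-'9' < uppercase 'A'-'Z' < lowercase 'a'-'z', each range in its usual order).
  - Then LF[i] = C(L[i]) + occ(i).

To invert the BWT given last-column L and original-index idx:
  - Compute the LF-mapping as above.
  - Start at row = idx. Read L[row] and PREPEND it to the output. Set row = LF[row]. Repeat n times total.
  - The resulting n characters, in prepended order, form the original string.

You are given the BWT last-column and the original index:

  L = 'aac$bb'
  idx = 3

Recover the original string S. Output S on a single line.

Answer: bbcaa$

Derivation:
LF mapping: 1 2 5 0 3 4
Walk LF starting at row 3, prepending L[row]:
  step 1: row=3, L[3]='$', prepend. Next row=LF[3]=0
  step 2: row=0, L[0]='a', prepend. Next row=LF[0]=1
  step 3: row=1, L[1]='a', prepend. Next row=LF[1]=2
  step 4: row=2, L[2]='c', prepend. Next row=LF[2]=5
  step 5: row=5, L[5]='b', prepend. Next row=LF[5]=4
  step 6: row=4, L[4]='b', prepend. Next row=LF[4]=3
Reversed output: bbcaa$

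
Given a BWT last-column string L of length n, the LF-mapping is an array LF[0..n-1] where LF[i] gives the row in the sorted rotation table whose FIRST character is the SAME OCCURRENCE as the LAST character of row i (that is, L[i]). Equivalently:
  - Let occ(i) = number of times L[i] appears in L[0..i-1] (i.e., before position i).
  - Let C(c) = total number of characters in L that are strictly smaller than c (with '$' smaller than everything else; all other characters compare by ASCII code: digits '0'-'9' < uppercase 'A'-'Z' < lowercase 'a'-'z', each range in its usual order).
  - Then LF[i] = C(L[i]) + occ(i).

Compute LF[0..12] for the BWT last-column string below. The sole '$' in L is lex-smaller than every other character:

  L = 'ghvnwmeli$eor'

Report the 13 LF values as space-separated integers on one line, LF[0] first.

Char counts: '$':1, 'e':2, 'g':1, 'h':1, 'i':1, 'l':1, 'm':1, 'n':1, 'o':1, 'r':1, 'v':1, 'w':1
C (first-col start): C('$')=0, C('e')=1, C('g')=3, C('h')=4, C('i')=5, C('l')=6, C('m')=7, C('n')=8, C('o')=9, C('r')=10, C('v')=11, C('w')=12
L[0]='g': occ=0, LF[0]=C('g')+0=3+0=3
L[1]='h': occ=0, LF[1]=C('h')+0=4+0=4
L[2]='v': occ=0, LF[2]=C('v')+0=11+0=11
L[3]='n': occ=0, LF[3]=C('n')+0=8+0=8
L[4]='w': occ=0, LF[4]=C('w')+0=12+0=12
L[5]='m': occ=0, LF[5]=C('m')+0=7+0=7
L[6]='e': occ=0, LF[6]=C('e')+0=1+0=1
L[7]='l': occ=0, LF[7]=C('l')+0=6+0=6
L[8]='i': occ=0, LF[8]=C('i')+0=5+0=5
L[9]='$': occ=0, LF[9]=C('$')+0=0+0=0
L[10]='e': occ=1, LF[10]=C('e')+1=1+1=2
L[11]='o': occ=0, LF[11]=C('o')+0=9+0=9
L[12]='r': occ=0, LF[12]=C('r')+0=10+0=10

Answer: 3 4 11 8 12 7 1 6 5 0 2 9 10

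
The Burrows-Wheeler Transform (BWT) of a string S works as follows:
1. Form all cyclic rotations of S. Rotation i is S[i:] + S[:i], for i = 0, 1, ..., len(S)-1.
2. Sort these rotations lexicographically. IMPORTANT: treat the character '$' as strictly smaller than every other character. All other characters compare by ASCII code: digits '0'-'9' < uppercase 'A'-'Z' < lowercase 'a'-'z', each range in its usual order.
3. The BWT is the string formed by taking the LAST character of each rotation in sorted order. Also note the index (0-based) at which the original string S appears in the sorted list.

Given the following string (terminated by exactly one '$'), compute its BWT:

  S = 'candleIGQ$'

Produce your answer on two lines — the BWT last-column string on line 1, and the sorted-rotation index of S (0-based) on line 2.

Answer: QIeGc$nlda
5

Derivation:
All 10 rotations (rotation i = S[i:]+S[:i]):
  rot[0] = candleIGQ$
  rot[1] = andleIGQ$c
  rot[2] = ndleIGQ$ca
  rot[3] = dleIGQ$can
  rot[4] = leIGQ$cand
  rot[5] = eIGQ$candl
  rot[6] = IGQ$candle
  rot[7] = GQ$candleI
  rot[8] = Q$candleIG
  rot[9] = $candleIGQ
Sorted (with $ < everything):
  sorted[0] = $candleIGQ  (last char: 'Q')
  sorted[1] = GQ$candleI  (last char: 'I')
  sorted[2] = IGQ$candle  (last char: 'e')
  sorted[3] = Q$candleIG  (last char: 'G')
  sorted[4] = andleIGQ$c  (last char: 'c')
  sorted[5] = candleIGQ$  (last char: '$')
  sorted[6] = dleIGQ$can  (last char: 'n')
  sorted[7] = eIGQ$candl  (last char: 'l')
  sorted[8] = leIGQ$cand  (last char: 'd')
  sorted[9] = ndleIGQ$ca  (last char: 'a')
Last column: QIeGc$nlda
Original string S is at sorted index 5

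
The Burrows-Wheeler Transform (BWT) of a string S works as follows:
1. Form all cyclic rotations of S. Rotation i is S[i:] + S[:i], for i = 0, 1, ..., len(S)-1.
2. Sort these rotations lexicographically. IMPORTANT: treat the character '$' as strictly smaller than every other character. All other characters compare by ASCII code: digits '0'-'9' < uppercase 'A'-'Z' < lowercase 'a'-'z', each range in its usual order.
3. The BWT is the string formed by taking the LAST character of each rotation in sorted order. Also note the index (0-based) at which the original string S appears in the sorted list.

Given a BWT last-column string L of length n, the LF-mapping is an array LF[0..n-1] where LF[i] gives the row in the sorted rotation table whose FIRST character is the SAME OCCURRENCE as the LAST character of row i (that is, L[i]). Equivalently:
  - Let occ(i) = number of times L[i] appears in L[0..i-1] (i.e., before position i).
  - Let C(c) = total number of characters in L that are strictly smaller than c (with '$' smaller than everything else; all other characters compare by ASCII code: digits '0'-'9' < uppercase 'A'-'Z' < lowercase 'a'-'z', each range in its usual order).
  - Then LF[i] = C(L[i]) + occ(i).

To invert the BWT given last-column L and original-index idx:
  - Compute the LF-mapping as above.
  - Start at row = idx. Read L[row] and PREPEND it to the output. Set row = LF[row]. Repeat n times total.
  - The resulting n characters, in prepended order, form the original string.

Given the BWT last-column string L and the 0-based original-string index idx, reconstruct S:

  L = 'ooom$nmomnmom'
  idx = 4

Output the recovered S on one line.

Answer: momnmoonommo$

Derivation:
LF mapping: 8 9 10 1 0 6 2 11 3 7 4 12 5
Walk LF starting at row 4, prepending L[row]:
  step 1: row=4, L[4]='$', prepend. Next row=LF[4]=0
  step 2: row=0, L[0]='o', prepend. Next row=LF[0]=8
  step 3: row=8, L[8]='m', prepend. Next row=LF[8]=3
  step 4: row=3, L[3]='m', prepend. Next row=LF[3]=1
  step 5: row=1, L[1]='o', prepend. Next row=LF[1]=9
  step 6: row=9, L[9]='n', prepend. Next row=LF[9]=7
  step 7: row=7, L[7]='o', prepend. Next row=LF[7]=11
  step 8: row=11, L[11]='o', prepend. Next row=LF[11]=12
  step 9: row=12, L[12]='m', prepend. Next row=LF[12]=5
  step 10: row=5, L[5]='n', prepend. Next row=LF[5]=6
  step 11: row=6, L[6]='m', prepend. Next row=LF[6]=2
  step 12: row=2, L[2]='o', prepend. Next row=LF[2]=10
  step 13: row=10, L[10]='m', prepend. Next row=LF[10]=4
Reversed output: momnmoonommo$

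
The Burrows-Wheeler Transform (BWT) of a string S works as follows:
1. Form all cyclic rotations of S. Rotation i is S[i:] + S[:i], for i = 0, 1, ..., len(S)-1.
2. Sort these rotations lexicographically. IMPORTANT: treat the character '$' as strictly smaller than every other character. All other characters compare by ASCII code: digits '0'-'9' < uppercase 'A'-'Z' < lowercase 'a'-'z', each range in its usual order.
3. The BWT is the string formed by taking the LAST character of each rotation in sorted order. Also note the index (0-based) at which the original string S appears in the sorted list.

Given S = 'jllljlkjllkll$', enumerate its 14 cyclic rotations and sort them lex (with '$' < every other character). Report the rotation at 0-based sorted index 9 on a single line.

All 14 rotations (rotation i = S[i:]+S[:i]):
  rot[0] = jllljlkjllkll$
  rot[1] = llljlkjllkll$j
  rot[2] = lljlkjllkll$jl
  rot[3] = ljlkjllkll$jll
  rot[4] = jlkjllkll$jlll
  rot[5] = lkjllkll$jlllj
  rot[6] = kjllkll$jllljl
  rot[7] = jllkll$jllljlk
  rot[8] = llkll$jllljlkj
  rot[9] = lkll$jllljlkjl
  rot[10] = kll$jllljlkjll
  rot[11] = ll$jllljlkjllk
  rot[12] = l$jllljlkjllkl
  rot[13] = $jllljlkjllkll
Sorted (with $ < everything):
  sorted[0] = $jllljlkjllkll
  sorted[1] = jlkjllkll$jlll
  sorted[2] = jllkll$jllljlk
  sorted[3] = jllljlkjllkll$
  sorted[4] = kjllkll$jllljl
  sorted[5] = kll$jllljlkjll
  sorted[6] = l$jllljlkjllkl
  sorted[7] = ljlkjllkll$jll
  sorted[8] = lkjllkll$jlllj
  sorted[9] = lkll$jllljlkjl
  sorted[10] = ll$jllljlkjllk
  sorted[11] = lljlkjllkll$jl
  sorted[12] = llkll$jllljlkj
  sorted[13] = llljlkjllkll$j
sorted[9] = lkll$jllljlkjl

Answer: lkll$jllljlkjl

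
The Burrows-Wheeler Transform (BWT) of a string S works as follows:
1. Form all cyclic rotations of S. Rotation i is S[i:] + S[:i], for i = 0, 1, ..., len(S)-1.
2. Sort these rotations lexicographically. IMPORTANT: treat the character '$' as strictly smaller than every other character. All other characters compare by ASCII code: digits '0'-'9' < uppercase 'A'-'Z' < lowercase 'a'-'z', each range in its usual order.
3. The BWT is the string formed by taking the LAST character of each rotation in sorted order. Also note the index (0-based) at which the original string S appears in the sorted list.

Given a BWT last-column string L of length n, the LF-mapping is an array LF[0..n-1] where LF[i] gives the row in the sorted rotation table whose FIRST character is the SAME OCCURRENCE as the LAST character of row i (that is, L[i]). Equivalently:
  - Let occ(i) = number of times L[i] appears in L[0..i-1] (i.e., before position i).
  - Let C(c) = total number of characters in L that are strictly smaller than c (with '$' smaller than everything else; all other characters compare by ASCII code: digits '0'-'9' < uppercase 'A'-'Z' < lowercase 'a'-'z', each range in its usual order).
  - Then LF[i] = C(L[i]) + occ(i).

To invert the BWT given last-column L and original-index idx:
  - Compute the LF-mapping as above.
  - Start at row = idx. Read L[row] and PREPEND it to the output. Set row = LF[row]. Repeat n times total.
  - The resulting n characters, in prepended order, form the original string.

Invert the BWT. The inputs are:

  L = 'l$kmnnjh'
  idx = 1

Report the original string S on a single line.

Answer: hnmkjnl$

Derivation:
LF mapping: 4 0 3 5 6 7 2 1
Walk LF starting at row 1, prepending L[row]:
  step 1: row=1, L[1]='$', prepend. Next row=LF[1]=0
  step 2: row=0, L[0]='l', prepend. Next row=LF[0]=4
  step 3: row=4, L[4]='n', prepend. Next row=LF[4]=6
  step 4: row=6, L[6]='j', prepend. Next row=LF[6]=2
  step 5: row=2, L[2]='k', prepend. Next row=LF[2]=3
  step 6: row=3, L[3]='m', prepend. Next row=LF[3]=5
  step 7: row=5, L[5]='n', prepend. Next row=LF[5]=7
  step 8: row=7, L[7]='h', prepend. Next row=LF[7]=1
Reversed output: hnmkjnl$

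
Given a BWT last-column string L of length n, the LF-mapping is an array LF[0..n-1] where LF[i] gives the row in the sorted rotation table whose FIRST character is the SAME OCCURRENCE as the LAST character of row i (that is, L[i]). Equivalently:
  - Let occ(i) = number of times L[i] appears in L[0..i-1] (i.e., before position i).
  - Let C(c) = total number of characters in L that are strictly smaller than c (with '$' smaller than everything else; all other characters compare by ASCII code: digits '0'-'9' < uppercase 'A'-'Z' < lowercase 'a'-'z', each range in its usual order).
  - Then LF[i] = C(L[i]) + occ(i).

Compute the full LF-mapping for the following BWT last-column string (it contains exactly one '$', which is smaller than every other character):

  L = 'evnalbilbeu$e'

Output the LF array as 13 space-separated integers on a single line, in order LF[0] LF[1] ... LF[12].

Answer: 4 12 10 1 8 2 7 9 3 5 11 0 6

Derivation:
Char counts: '$':1, 'a':1, 'b':2, 'e':3, 'i':1, 'l':2, 'n':1, 'u':1, 'v':1
C (first-col start): C('$')=0, C('a')=1, C('b')=2, C('e')=4, C('i')=7, C('l')=8, C('n')=10, C('u')=11, C('v')=12
L[0]='e': occ=0, LF[0]=C('e')+0=4+0=4
L[1]='v': occ=0, LF[1]=C('v')+0=12+0=12
L[2]='n': occ=0, LF[2]=C('n')+0=10+0=10
L[3]='a': occ=0, LF[3]=C('a')+0=1+0=1
L[4]='l': occ=0, LF[4]=C('l')+0=8+0=8
L[5]='b': occ=0, LF[5]=C('b')+0=2+0=2
L[6]='i': occ=0, LF[6]=C('i')+0=7+0=7
L[7]='l': occ=1, LF[7]=C('l')+1=8+1=9
L[8]='b': occ=1, LF[8]=C('b')+1=2+1=3
L[9]='e': occ=1, LF[9]=C('e')+1=4+1=5
L[10]='u': occ=0, LF[10]=C('u')+0=11+0=11
L[11]='$': occ=0, LF[11]=C('$')+0=0+0=0
L[12]='e': occ=2, LF[12]=C('e')+2=4+2=6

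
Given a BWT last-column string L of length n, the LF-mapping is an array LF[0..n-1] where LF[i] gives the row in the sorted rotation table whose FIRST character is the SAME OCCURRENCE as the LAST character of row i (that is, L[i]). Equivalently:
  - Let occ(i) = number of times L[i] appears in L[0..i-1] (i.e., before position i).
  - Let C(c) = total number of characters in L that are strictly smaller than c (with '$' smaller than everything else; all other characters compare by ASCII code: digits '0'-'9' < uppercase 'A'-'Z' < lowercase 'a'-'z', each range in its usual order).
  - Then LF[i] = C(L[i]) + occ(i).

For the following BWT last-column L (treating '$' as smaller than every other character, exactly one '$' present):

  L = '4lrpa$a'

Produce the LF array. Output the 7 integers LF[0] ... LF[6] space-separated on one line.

Answer: 1 4 6 5 2 0 3

Derivation:
Char counts: '$':1, '4':1, 'a':2, 'l':1, 'p':1, 'r':1
C (first-col start): C('$')=0, C('4')=1, C('a')=2, C('l')=4, C('p')=5, C('r')=6
L[0]='4': occ=0, LF[0]=C('4')+0=1+0=1
L[1]='l': occ=0, LF[1]=C('l')+0=4+0=4
L[2]='r': occ=0, LF[2]=C('r')+0=6+0=6
L[3]='p': occ=0, LF[3]=C('p')+0=5+0=5
L[4]='a': occ=0, LF[4]=C('a')+0=2+0=2
L[5]='$': occ=0, LF[5]=C('$')+0=0+0=0
L[6]='a': occ=1, LF[6]=C('a')+1=2+1=3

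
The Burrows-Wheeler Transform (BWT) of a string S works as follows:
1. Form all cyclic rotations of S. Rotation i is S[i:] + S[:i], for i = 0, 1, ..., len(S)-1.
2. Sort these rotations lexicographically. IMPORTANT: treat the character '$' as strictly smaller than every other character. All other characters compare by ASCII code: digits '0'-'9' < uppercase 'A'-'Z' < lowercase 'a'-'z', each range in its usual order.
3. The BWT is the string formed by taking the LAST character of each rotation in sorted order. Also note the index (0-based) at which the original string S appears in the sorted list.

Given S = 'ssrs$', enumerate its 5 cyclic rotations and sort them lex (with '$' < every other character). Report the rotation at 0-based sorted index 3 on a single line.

Answer: srs$s

Derivation:
All 5 rotations (rotation i = S[i:]+S[:i]):
  rot[0] = ssrs$
  rot[1] = srs$s
  rot[2] = rs$ss
  rot[3] = s$ssr
  rot[4] = $ssrs
Sorted (with $ < everything):
  sorted[0] = $ssrs
  sorted[1] = rs$ss
  sorted[2] = s$ssr
  sorted[3] = srs$s
  sorted[4] = ssrs$
sorted[3] = srs$s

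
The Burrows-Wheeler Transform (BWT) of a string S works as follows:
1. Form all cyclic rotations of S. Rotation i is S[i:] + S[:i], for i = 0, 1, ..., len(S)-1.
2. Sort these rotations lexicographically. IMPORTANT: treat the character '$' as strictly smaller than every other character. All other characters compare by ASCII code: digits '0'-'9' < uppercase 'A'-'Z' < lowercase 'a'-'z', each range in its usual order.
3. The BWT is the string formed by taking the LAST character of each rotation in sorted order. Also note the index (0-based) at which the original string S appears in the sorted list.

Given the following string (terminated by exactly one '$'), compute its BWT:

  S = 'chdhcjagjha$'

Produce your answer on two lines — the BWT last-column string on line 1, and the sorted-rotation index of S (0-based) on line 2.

All 12 rotations (rotation i = S[i:]+S[:i]):
  rot[0] = chdhcjagjha$
  rot[1] = hdhcjagjha$c
  rot[2] = dhcjagjha$ch
  rot[3] = hcjagjha$chd
  rot[4] = cjagjha$chdh
  rot[5] = jagjha$chdhc
  rot[6] = agjha$chdhcj
  rot[7] = gjha$chdhcja
  rot[8] = jha$chdhcjag
  rot[9] = ha$chdhcjagj
  rot[10] = a$chdhcjagjh
  rot[11] = $chdhcjagjha
Sorted (with $ < everything):
  sorted[0] = $chdhcjagjha  (last char: 'a')
  sorted[1] = a$chdhcjagjh  (last char: 'h')
  sorted[2] = agjha$chdhcj  (last char: 'j')
  sorted[3] = chdhcjagjha$  (last char: '$')
  sorted[4] = cjagjha$chdh  (last char: 'h')
  sorted[5] = dhcjagjha$ch  (last char: 'h')
  sorted[6] = gjha$chdhcja  (last char: 'a')
  sorted[7] = ha$chdhcjagj  (last char: 'j')
  sorted[8] = hcjagjha$chd  (last char: 'd')
  sorted[9] = hdhcjagjha$c  (last char: 'c')
  sorted[10] = jagjha$chdhc  (last char: 'c')
  sorted[11] = jha$chdhcjag  (last char: 'g')
Last column: ahj$hhajdccg
Original string S is at sorted index 3

Answer: ahj$hhajdccg
3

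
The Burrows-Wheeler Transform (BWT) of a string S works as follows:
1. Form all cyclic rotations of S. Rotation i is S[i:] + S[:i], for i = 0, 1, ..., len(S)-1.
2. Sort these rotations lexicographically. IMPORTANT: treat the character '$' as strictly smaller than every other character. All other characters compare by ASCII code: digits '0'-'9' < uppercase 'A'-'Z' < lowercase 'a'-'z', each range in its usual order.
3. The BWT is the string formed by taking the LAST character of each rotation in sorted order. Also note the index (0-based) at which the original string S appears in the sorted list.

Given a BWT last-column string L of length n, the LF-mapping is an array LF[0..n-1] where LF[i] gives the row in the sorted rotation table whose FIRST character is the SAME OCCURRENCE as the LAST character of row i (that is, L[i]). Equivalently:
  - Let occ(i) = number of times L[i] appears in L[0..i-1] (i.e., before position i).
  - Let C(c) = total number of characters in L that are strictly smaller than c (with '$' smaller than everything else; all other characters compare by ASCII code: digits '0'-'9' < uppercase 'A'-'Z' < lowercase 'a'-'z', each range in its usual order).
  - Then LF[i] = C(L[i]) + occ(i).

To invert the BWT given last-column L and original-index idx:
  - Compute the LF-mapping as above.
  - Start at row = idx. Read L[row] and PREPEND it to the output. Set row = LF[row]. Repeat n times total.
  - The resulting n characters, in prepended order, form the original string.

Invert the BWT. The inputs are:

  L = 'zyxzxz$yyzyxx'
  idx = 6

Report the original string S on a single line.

Answer: yyyzxzyxxxzz$

Derivation:
LF mapping: 9 5 1 10 2 11 0 6 7 12 8 3 4
Walk LF starting at row 6, prepending L[row]:
  step 1: row=6, L[6]='$', prepend. Next row=LF[6]=0
  step 2: row=0, L[0]='z', prepend. Next row=LF[0]=9
  step 3: row=9, L[9]='z', prepend. Next row=LF[9]=12
  step 4: row=12, L[12]='x', prepend. Next row=LF[12]=4
  step 5: row=4, L[4]='x', prepend. Next row=LF[4]=2
  step 6: row=2, L[2]='x', prepend. Next row=LF[2]=1
  step 7: row=1, L[1]='y', prepend. Next row=LF[1]=5
  step 8: row=5, L[5]='z', prepend. Next row=LF[5]=11
  step 9: row=11, L[11]='x', prepend. Next row=LF[11]=3
  step 10: row=3, L[3]='z', prepend. Next row=LF[3]=10
  step 11: row=10, L[10]='y', prepend. Next row=LF[10]=8
  step 12: row=8, L[8]='y', prepend. Next row=LF[8]=7
  step 13: row=7, L[7]='y', prepend. Next row=LF[7]=6
Reversed output: yyyzxzyxxxzz$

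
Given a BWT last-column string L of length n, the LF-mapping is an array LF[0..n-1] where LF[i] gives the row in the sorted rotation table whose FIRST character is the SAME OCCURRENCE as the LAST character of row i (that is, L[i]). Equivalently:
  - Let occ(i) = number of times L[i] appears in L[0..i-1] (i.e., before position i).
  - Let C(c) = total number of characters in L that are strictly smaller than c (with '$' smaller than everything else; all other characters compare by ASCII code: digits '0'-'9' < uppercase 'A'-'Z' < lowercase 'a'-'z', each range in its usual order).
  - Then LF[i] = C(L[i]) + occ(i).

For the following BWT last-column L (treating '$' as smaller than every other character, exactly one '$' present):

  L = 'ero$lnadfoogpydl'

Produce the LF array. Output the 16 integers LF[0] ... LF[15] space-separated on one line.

Char counts: '$':1, 'a':1, 'd':2, 'e':1, 'f':1, 'g':1, 'l':2, 'n':1, 'o':3, 'p':1, 'r':1, 'y':1
C (first-col start): C('$')=0, C('a')=1, C('d')=2, C('e')=4, C('f')=5, C('g')=6, C('l')=7, C('n')=9, C('o')=10, C('p')=13, C('r')=14, C('y')=15
L[0]='e': occ=0, LF[0]=C('e')+0=4+0=4
L[1]='r': occ=0, LF[1]=C('r')+0=14+0=14
L[2]='o': occ=0, LF[2]=C('o')+0=10+0=10
L[3]='$': occ=0, LF[3]=C('$')+0=0+0=0
L[4]='l': occ=0, LF[4]=C('l')+0=7+0=7
L[5]='n': occ=0, LF[5]=C('n')+0=9+0=9
L[6]='a': occ=0, LF[6]=C('a')+0=1+0=1
L[7]='d': occ=0, LF[7]=C('d')+0=2+0=2
L[8]='f': occ=0, LF[8]=C('f')+0=5+0=5
L[9]='o': occ=1, LF[9]=C('o')+1=10+1=11
L[10]='o': occ=2, LF[10]=C('o')+2=10+2=12
L[11]='g': occ=0, LF[11]=C('g')+0=6+0=6
L[12]='p': occ=0, LF[12]=C('p')+0=13+0=13
L[13]='y': occ=0, LF[13]=C('y')+0=15+0=15
L[14]='d': occ=1, LF[14]=C('d')+1=2+1=3
L[15]='l': occ=1, LF[15]=C('l')+1=7+1=8

Answer: 4 14 10 0 7 9 1 2 5 11 12 6 13 15 3 8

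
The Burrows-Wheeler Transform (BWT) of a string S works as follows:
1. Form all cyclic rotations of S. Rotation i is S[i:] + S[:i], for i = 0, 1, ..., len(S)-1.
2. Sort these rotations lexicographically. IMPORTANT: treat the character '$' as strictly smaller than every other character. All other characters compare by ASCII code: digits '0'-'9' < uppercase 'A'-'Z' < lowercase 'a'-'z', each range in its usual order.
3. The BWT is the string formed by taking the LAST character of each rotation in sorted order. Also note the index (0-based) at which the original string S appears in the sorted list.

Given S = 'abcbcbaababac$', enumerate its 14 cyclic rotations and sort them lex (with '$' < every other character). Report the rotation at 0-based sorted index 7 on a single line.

All 14 rotations (rotation i = S[i:]+S[:i]):
  rot[0] = abcbcbaababac$
  rot[1] = bcbcbaababac$a
  rot[2] = cbcbaababac$ab
  rot[3] = bcbaababac$abc
  rot[4] = cbaababac$abcb
  rot[5] = baababac$abcbc
  rot[6] = aababac$abcbcb
  rot[7] = ababac$abcbcba
  rot[8] = babac$abcbcbaa
  rot[9] = abac$abcbcbaab
  rot[10] = bac$abcbcbaaba
  rot[11] = ac$abcbcbaabab
  rot[12] = c$abcbcbaababa
  rot[13] = $abcbcbaababac
Sorted (with $ < everything):
  sorted[0] = $abcbcbaababac
  sorted[1] = aababac$abcbcb
  sorted[2] = ababac$abcbcba
  sorted[3] = abac$abcbcbaab
  sorted[4] = abcbcbaababac$
  sorted[5] = ac$abcbcbaabab
  sorted[6] = baababac$abcbc
  sorted[7] = babac$abcbcbaa
  sorted[8] = bac$abcbcbaaba
  sorted[9] = bcbaababac$abc
  sorted[10] = bcbcbaababac$a
  sorted[11] = c$abcbcbaababa
  sorted[12] = cbaababac$abcb
  sorted[13] = cbcbaababac$ab
sorted[7] = babac$abcbcbaa

Answer: babac$abcbcbaa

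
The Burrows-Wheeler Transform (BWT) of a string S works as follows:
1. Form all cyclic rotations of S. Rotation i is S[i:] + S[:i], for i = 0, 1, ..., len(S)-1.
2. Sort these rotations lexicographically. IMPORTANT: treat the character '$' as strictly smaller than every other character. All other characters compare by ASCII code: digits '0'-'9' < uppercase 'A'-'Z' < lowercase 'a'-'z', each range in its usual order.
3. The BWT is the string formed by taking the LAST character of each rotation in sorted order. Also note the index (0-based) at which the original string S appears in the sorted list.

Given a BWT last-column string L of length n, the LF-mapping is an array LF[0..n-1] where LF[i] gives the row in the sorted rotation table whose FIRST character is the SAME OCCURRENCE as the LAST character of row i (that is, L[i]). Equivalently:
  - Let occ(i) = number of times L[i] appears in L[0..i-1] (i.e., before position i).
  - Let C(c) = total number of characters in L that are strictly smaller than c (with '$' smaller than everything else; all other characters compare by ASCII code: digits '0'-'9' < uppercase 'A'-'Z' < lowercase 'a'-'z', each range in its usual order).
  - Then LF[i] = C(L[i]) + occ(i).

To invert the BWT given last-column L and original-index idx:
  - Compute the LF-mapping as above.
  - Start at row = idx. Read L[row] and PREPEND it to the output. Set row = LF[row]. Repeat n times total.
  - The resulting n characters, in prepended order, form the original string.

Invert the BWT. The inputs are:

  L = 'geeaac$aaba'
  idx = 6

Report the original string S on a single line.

Answer: beaaeaacag$

Derivation:
LF mapping: 10 8 9 1 2 7 0 3 4 6 5
Walk LF starting at row 6, prepending L[row]:
  step 1: row=6, L[6]='$', prepend. Next row=LF[6]=0
  step 2: row=0, L[0]='g', prepend. Next row=LF[0]=10
  step 3: row=10, L[10]='a', prepend. Next row=LF[10]=5
  step 4: row=5, L[5]='c', prepend. Next row=LF[5]=7
  step 5: row=7, L[7]='a', prepend. Next row=LF[7]=3
  step 6: row=3, L[3]='a', prepend. Next row=LF[3]=1
  step 7: row=1, L[1]='e', prepend. Next row=LF[1]=8
  step 8: row=8, L[8]='a', prepend. Next row=LF[8]=4
  step 9: row=4, L[4]='a', prepend. Next row=LF[4]=2
  step 10: row=2, L[2]='e', prepend. Next row=LF[2]=9
  step 11: row=9, L[9]='b', prepend. Next row=LF[9]=6
Reversed output: beaaeaacag$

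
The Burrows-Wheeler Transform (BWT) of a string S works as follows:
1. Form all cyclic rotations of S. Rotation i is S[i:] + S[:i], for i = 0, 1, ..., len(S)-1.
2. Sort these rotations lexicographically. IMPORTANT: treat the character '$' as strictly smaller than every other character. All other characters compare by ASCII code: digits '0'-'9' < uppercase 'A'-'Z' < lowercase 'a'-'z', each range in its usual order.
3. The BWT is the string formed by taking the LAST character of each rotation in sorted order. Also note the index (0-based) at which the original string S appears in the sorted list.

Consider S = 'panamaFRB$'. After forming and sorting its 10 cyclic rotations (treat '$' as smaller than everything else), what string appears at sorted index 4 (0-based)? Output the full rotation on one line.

All 10 rotations (rotation i = S[i:]+S[:i]):
  rot[0] = panamaFRB$
  rot[1] = anamaFRB$p
  rot[2] = namaFRB$pa
  rot[3] = amaFRB$pan
  rot[4] = maFRB$pana
  rot[5] = aFRB$panam
  rot[6] = FRB$panama
  rot[7] = RB$panamaF
  rot[8] = B$panamaFR
  rot[9] = $panamaFRB
Sorted (with $ < everything):
  sorted[0] = $panamaFRB
  sorted[1] = B$panamaFR
  sorted[2] = FRB$panama
  sorted[3] = RB$panamaF
  sorted[4] = aFRB$panam
  sorted[5] = amaFRB$pan
  sorted[6] = anamaFRB$p
  sorted[7] = maFRB$pana
  sorted[8] = namaFRB$pa
  sorted[9] = panamaFRB$
sorted[4] = aFRB$panam

Answer: aFRB$panam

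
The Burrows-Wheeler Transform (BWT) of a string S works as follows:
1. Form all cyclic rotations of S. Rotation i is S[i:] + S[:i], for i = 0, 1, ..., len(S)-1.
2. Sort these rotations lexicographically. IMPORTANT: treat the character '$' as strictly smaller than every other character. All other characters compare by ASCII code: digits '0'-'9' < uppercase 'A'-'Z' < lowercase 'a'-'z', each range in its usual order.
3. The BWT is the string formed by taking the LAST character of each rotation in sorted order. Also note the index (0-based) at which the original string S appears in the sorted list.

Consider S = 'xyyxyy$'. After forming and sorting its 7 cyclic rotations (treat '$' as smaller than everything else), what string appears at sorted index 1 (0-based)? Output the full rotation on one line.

All 7 rotations (rotation i = S[i:]+S[:i]):
  rot[0] = xyyxyy$
  rot[1] = yyxyy$x
  rot[2] = yxyy$xy
  rot[3] = xyy$xyy
  rot[4] = yy$xyyx
  rot[5] = y$xyyxy
  rot[6] = $xyyxyy
Sorted (with $ < everything):
  sorted[0] = $xyyxyy
  sorted[1] = xyy$xyy
  sorted[2] = xyyxyy$
  sorted[3] = y$xyyxy
  sorted[4] = yxyy$xy
  sorted[5] = yy$xyyx
  sorted[6] = yyxyy$x
sorted[1] = xyy$xyy

Answer: xyy$xyy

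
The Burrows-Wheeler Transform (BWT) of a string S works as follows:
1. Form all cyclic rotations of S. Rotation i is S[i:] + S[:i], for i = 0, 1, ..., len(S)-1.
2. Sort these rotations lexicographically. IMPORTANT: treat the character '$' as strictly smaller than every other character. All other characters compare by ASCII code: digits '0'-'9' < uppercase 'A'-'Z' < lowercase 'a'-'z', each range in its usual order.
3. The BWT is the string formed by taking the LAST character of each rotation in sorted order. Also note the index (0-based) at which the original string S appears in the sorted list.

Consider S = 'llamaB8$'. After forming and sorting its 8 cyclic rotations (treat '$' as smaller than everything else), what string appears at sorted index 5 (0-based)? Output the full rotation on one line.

Answer: lamaB8$l

Derivation:
All 8 rotations (rotation i = S[i:]+S[:i]):
  rot[0] = llamaB8$
  rot[1] = lamaB8$l
  rot[2] = amaB8$ll
  rot[3] = maB8$lla
  rot[4] = aB8$llam
  rot[5] = B8$llama
  rot[6] = 8$llamaB
  rot[7] = $llamaB8
Sorted (with $ < everything):
  sorted[0] = $llamaB8
  sorted[1] = 8$llamaB
  sorted[2] = B8$llama
  sorted[3] = aB8$llam
  sorted[4] = amaB8$ll
  sorted[5] = lamaB8$l
  sorted[6] = llamaB8$
  sorted[7] = maB8$lla
sorted[5] = lamaB8$l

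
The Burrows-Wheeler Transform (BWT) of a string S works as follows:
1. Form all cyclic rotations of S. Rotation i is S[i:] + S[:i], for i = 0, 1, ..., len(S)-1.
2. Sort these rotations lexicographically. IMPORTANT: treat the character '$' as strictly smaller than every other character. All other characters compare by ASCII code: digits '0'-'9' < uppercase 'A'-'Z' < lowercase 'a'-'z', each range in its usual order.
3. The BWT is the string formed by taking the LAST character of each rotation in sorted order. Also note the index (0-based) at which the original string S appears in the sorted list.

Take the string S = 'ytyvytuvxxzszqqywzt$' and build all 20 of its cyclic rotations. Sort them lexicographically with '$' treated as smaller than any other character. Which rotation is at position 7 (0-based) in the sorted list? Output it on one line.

Answer: uvxxzszqqywzt$ytyvyt

Derivation:
All 20 rotations (rotation i = S[i:]+S[:i]):
  rot[0] = ytyvytuvxxzszqqywzt$
  rot[1] = tyvytuvxxzszqqywzt$y
  rot[2] = yvytuvxxzszqqywzt$yt
  rot[3] = vytuvxxzszqqywzt$yty
  rot[4] = ytuvxxzszqqywzt$ytyv
  rot[5] = tuvxxzszqqywzt$ytyvy
  rot[6] = uvxxzszqqywzt$ytyvyt
  rot[7] = vxxzszqqywzt$ytyvytu
  rot[8] = xxzszqqywzt$ytyvytuv
  rot[9] = xzszqqywzt$ytyvytuvx
  rot[10] = zszqqywzt$ytyvytuvxx
  rot[11] = szqqywzt$ytyvytuvxxz
  rot[12] = zqqywzt$ytyvytuvxxzs
  rot[13] = qqywzt$ytyvytuvxxzsz
  rot[14] = qywzt$ytyvytuvxxzszq
  rot[15] = ywzt$ytyvytuvxxzszqq
  rot[16] = wzt$ytyvytuvxxzszqqy
  rot[17] = zt$ytyvytuvxxzszqqyw
  rot[18] = t$ytyvytuvxxzszqqywz
  rot[19] = $ytyvytuvxxzszqqywzt
Sorted (with $ < everything):
  sorted[0] = $ytyvytuvxxzszqqywzt
  sorted[1] = qqywzt$ytyvytuvxxzsz
  sorted[2] = qywzt$ytyvytuvxxzszq
  sorted[3] = szqqywzt$ytyvytuvxxz
  sorted[4] = t$ytyvytuvxxzszqqywz
  sorted[5] = tuvxxzszqqywzt$ytyvy
  sorted[6] = tyvytuvxxzszqqywzt$y
  sorted[7] = uvxxzszqqywzt$ytyvyt
  sorted[8] = vxxzszqqywzt$ytyvytu
  sorted[9] = vytuvxxzszqqywzt$yty
  sorted[10] = wzt$ytyvytuvxxzszqqy
  sorted[11] = xxzszqqywzt$ytyvytuv
  sorted[12] = xzszqqywzt$ytyvytuvx
  sorted[13] = ytuvxxzszqqywzt$ytyv
  sorted[14] = ytyvytuvxxzszqqywzt$
  sorted[15] = yvytuvxxzszqqywzt$yt
  sorted[16] = ywzt$ytyvytuvxxzszqq
  sorted[17] = zqqywzt$ytyvytuvxxzs
  sorted[18] = zszqqywzt$ytyvytuvxx
  sorted[19] = zt$ytyvytuvxxzszqqyw
sorted[7] = uvxxzszqqywzt$ytyvyt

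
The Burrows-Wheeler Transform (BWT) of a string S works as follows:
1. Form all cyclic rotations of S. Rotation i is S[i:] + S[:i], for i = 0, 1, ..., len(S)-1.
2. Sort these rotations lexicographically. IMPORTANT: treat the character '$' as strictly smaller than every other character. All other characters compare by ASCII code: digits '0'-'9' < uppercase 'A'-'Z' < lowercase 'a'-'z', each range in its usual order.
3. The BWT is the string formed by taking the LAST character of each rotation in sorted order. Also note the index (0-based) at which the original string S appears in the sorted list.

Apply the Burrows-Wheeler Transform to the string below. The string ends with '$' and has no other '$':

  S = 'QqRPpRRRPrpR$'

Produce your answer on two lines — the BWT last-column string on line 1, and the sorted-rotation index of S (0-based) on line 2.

Answer: RRR$pqRRprPQP
3

Derivation:
All 13 rotations (rotation i = S[i:]+S[:i]):
  rot[0] = QqRPpRRRPrpR$
  rot[1] = qRPpRRRPrpR$Q
  rot[2] = RPpRRRPrpR$Qq
  rot[3] = PpRRRPrpR$QqR
  rot[4] = pRRRPrpR$QqRP
  rot[5] = RRRPrpR$QqRPp
  rot[6] = RRPrpR$QqRPpR
  rot[7] = RPrpR$QqRPpRR
  rot[8] = PrpR$QqRPpRRR
  rot[9] = rpR$QqRPpRRRP
  rot[10] = pR$QqRPpRRRPr
  rot[11] = R$QqRPpRRRPrp
  rot[12] = $QqRPpRRRPrpR
Sorted (with $ < everything):
  sorted[0] = $QqRPpRRRPrpR  (last char: 'R')
  sorted[1] = PpRRRPrpR$QqR  (last char: 'R')
  sorted[2] = PrpR$QqRPpRRR  (last char: 'R')
  sorted[3] = QqRPpRRRPrpR$  (last char: '$')
  sorted[4] = R$QqRPpRRRPrp  (last char: 'p')
  sorted[5] = RPpRRRPrpR$Qq  (last char: 'q')
  sorted[6] = RPrpR$QqRPpRR  (last char: 'R')
  sorted[7] = RRPrpR$QqRPpR  (last char: 'R')
  sorted[8] = RRRPrpR$QqRPp  (last char: 'p')
  sorted[9] = pR$QqRPpRRRPr  (last char: 'r')
  sorted[10] = pRRRPrpR$QqRP  (last char: 'P')
  sorted[11] = qRPpRRRPrpR$Q  (last char: 'Q')
  sorted[12] = rpR$QqRPpRRRP  (last char: 'P')
Last column: RRR$pqRRprPQP
Original string S is at sorted index 3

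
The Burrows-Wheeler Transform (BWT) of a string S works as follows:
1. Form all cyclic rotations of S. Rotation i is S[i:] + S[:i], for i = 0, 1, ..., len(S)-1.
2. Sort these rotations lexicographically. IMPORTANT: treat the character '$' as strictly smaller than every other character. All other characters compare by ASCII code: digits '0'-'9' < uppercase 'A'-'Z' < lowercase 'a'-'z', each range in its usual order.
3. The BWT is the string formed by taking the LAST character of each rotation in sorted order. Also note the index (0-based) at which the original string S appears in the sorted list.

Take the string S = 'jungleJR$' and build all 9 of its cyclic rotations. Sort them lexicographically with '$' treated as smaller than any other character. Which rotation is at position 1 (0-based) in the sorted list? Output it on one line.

Answer: JR$jungle

Derivation:
All 9 rotations (rotation i = S[i:]+S[:i]):
  rot[0] = jungleJR$
  rot[1] = ungleJR$j
  rot[2] = ngleJR$ju
  rot[3] = gleJR$jun
  rot[4] = leJR$jung
  rot[5] = eJR$jungl
  rot[6] = JR$jungle
  rot[7] = R$jungleJ
  rot[8] = $jungleJR
Sorted (with $ < everything):
  sorted[0] = $jungleJR
  sorted[1] = JR$jungle
  sorted[2] = R$jungleJ
  sorted[3] = eJR$jungl
  sorted[4] = gleJR$jun
  sorted[5] = jungleJR$
  sorted[6] = leJR$jung
  sorted[7] = ngleJR$ju
  sorted[8] = ungleJR$j
sorted[1] = JR$jungle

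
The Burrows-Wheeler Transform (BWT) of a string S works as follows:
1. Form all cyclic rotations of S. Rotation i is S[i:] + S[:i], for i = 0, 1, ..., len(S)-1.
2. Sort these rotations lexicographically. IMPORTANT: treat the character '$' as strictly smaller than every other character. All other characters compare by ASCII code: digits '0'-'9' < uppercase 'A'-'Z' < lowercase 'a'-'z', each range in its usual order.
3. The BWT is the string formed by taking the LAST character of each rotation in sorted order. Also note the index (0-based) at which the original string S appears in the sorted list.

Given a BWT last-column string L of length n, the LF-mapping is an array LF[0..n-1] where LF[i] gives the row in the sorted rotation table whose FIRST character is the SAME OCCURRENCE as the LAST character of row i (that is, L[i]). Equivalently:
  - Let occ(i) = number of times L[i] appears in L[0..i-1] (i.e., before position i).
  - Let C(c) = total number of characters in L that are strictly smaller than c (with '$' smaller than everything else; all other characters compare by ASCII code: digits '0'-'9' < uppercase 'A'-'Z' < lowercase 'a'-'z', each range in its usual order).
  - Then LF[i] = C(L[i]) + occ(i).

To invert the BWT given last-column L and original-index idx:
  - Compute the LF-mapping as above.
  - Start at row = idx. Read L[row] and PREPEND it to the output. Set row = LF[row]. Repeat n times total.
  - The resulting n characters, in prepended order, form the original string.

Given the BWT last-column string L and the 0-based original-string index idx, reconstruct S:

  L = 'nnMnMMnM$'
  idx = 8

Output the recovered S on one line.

LF mapping: 5 6 1 7 2 3 8 4 0
Walk LF starting at row 8, prepending L[row]:
  step 1: row=8, L[8]='$', prepend. Next row=LF[8]=0
  step 2: row=0, L[0]='n', prepend. Next row=LF[0]=5
  step 3: row=5, L[5]='M', prepend. Next row=LF[5]=3
  step 4: row=3, L[3]='n', prepend. Next row=LF[3]=7
  step 5: row=7, L[7]='M', prepend. Next row=LF[7]=4
  step 6: row=4, L[4]='M', prepend. Next row=LF[4]=2
  step 7: row=2, L[2]='M', prepend. Next row=LF[2]=1
  step 8: row=1, L[1]='n', prepend. Next row=LF[1]=6
  step 9: row=6, L[6]='n', prepend. Next row=LF[6]=8
Reversed output: nnMMMnMn$

Answer: nnMMMnMn$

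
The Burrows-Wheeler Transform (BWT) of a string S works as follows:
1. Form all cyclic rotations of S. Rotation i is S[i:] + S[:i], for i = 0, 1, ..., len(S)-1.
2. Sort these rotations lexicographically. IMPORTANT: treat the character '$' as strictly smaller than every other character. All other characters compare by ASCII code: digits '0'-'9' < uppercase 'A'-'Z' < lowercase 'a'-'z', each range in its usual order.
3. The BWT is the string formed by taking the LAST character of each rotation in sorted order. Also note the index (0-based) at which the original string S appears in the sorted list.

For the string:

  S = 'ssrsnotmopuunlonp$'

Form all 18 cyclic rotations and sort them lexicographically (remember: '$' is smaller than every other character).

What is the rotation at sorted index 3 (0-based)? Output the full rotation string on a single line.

Answer: nlonp$ssrsnotmopuu

Derivation:
All 18 rotations (rotation i = S[i:]+S[:i]):
  rot[0] = ssrsnotmopuunlonp$
  rot[1] = srsnotmopuunlonp$s
  rot[2] = rsnotmopuunlonp$ss
  rot[3] = snotmopuunlonp$ssr
  rot[4] = notmopuunlonp$ssrs
  rot[5] = otmopuunlonp$ssrsn
  rot[6] = tmopuunlonp$ssrsno
  rot[7] = mopuunlonp$ssrsnot
  rot[8] = opuunlonp$ssrsnotm
  rot[9] = puunlonp$ssrsnotmo
  rot[10] = uunlonp$ssrsnotmop
  rot[11] = unlonp$ssrsnotmopu
  rot[12] = nlonp$ssrsnotmopuu
  rot[13] = lonp$ssrsnotmopuun
  rot[14] = onp$ssrsnotmopuunl
  rot[15] = np$ssrsnotmopuunlo
  rot[16] = p$ssrsnotmopuunlon
  rot[17] = $ssrsnotmopuunlonp
Sorted (with $ < everything):
  sorted[0] = $ssrsnotmopuunlonp
  sorted[1] = lonp$ssrsnotmopuun
  sorted[2] = mopuunlonp$ssrsnot
  sorted[3] = nlonp$ssrsnotmopuu
  sorted[4] = notmopuunlonp$ssrs
  sorted[5] = np$ssrsnotmopuunlo
  sorted[6] = onp$ssrsnotmopuunl
  sorted[7] = opuunlonp$ssrsnotm
  sorted[8] = otmopuunlonp$ssrsn
  sorted[9] = p$ssrsnotmopuunlon
  sorted[10] = puunlonp$ssrsnotmo
  sorted[11] = rsnotmopuunlonp$ss
  sorted[12] = snotmopuunlonp$ssr
  sorted[13] = srsnotmopuunlonp$s
  sorted[14] = ssrsnotmopuunlonp$
  sorted[15] = tmopuunlonp$ssrsno
  sorted[16] = unlonp$ssrsnotmopu
  sorted[17] = uunlonp$ssrsnotmop
sorted[3] = nlonp$ssrsnotmopuu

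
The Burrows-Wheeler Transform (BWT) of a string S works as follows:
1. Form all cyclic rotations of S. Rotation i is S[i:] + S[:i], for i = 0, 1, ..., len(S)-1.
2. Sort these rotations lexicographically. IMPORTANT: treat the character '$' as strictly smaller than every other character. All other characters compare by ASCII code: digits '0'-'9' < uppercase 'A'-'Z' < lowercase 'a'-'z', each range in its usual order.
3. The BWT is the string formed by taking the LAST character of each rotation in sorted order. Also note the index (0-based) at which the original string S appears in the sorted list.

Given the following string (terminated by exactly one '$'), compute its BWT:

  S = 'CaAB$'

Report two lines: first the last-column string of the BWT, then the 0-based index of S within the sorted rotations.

All 5 rotations (rotation i = S[i:]+S[:i]):
  rot[0] = CaAB$
  rot[1] = aAB$C
  rot[2] = AB$Ca
  rot[3] = B$CaA
  rot[4] = $CaAB
Sorted (with $ < everything):
  sorted[0] = $CaAB  (last char: 'B')
  sorted[1] = AB$Ca  (last char: 'a')
  sorted[2] = B$CaA  (last char: 'A')
  sorted[3] = CaAB$  (last char: '$')
  sorted[4] = aAB$C  (last char: 'C')
Last column: BaA$C
Original string S is at sorted index 3

Answer: BaA$C
3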